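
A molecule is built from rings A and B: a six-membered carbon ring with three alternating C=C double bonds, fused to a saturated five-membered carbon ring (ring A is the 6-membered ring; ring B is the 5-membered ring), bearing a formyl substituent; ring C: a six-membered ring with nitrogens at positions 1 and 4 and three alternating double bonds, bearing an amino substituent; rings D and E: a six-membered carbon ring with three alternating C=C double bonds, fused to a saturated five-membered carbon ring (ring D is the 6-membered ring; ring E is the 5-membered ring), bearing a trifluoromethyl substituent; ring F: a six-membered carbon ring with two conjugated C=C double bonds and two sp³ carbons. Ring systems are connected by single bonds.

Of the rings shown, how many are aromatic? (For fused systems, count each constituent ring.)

3

Ring A is planar and fully conjugated; 3 ring double bonds give 6 π electrons. That satisfies 4n+2 with n=1, so ring A is aromatic (benzene ring).
Ring B has three sp³ carbons, so it is not fully conjugated — not aromatic (cyclopentane ring).
Ring C is fully conjugated (every ring atom contributes a p orbital); 3 ring double bonds give 6 π electrons. Since 6 = 4n+2 (n=1), ring C is aromatic (pyrazine).
Ring D is planar and fully conjugated; 3 ring double bonds give 6 π electrons. 6 = 4(1)+2, so ring D is aromatic (benzene ring).
Ring E has three sp³ carbons, so it is not fully conjugated — not aromatic (cyclopentane ring).
Ring F has two sp³ carbons, so it is not fully conjugated — not aromatic (1,3-cyclohexadiene).
Aromatic: A, C, D. Total: 3.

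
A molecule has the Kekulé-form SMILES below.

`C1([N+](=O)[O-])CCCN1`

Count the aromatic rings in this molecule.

0

The SMILES encodes a five-membered saturated ring of four carbons and one N–H nitrogen.
The 5-membered ring with one N–H has only sp³ atoms, so it is not fully conjugated — not aromatic (pyrrolidine).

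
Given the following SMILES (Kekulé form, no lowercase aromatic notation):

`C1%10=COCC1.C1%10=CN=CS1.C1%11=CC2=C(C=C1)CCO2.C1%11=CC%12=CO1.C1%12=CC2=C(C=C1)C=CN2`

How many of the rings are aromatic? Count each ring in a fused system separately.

The SMILES encodes a five-membered ring of four carbons and one oxygen, with one C=C double bond and two sp³ carbons; a five-membered ring with a sulfur at position 1 and a nitrogen at position 3 (in a C=N bond), with two double bonds; a six-membered carbon ring with three alternating C=C double bonds, fused to a five-membered ring containing one oxygen and two sp³ carbons; a five-membered ring of four carbons and one oxygen, with two C=C double bonds; a six-membered carbon ring with three alternating C=C double bonds, fused to a five-membered ring containing one N–H nitrogen and two C=C double bonds.
The 5-membered ring with one oxygen has two sp³ carbons, so it is not fully conjugated — not aromatic (2,3-dihydrofuran).
The 5-membered ring with one sulfur and one =N– is fully conjugated (every ring atom contributes a p orbital); 2 ring double bonds (4 π electrons) plus a heteroatom lone pair (2) give 6 π electrons. 6 = 4(1)+2, so it is aromatic (thiazole).
The 6-membered ring has a continuous p-orbital overlap around the ring; 3 ring double bonds give 6 π electrons. Since 6 = 4n+2 (n=1), it is aromatic (benzene ring).
The second 5-membered ring with one oxygen has two sp³ carbons, so it is not fully conjugated — not aromatic (oxolane ring).
The third 5-membered ring with one oxygen has a continuous p-orbital overlap around the ring; 2 ring double bonds (4 π electrons) plus a heteroatom lone pair (2) give 6 π electrons. 6 = 4(1)+2, so it is aromatic (furan).
The fused 6/5-membered bicyclic (with one N–H) is a single π system with 9 sp² atoms and 10 π electrons from ring double bonds plus a heteroatom lone pair. 10 = 4(2)+2, so the system is aromatic and both rings count as aromatic (indole).
5 of the 7 rings are aromatic. Total: 5.

5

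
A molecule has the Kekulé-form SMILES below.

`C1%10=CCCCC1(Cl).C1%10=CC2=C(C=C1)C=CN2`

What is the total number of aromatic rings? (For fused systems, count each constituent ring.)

The SMILES encodes a six-membered carbon ring with one C=C double bond; a six-membered carbon ring with three alternating C=C double bonds, fused to a five-membered ring containing one N–H nitrogen and two C=C double bonds.
The 6-membered ring has four sp³ carbons, so it is not fully conjugated — not aromatic (cyclohexene).
The fused 6/5-membered bicyclic (with one N–H) is a single π system with 9 sp² atoms and 10 π electrons from ring double bonds plus a heteroatom lone pair. 10 = 4(2)+2, so the system is aromatic and both rings count as aromatic (indole).
2 of the 3 rings are aromatic. Total: 2.

2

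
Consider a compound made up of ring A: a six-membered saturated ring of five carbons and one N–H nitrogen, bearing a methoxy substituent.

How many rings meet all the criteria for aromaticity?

0

Ring A has only sp³ atoms, so it is not fully conjugated — not aromatic (piperidine).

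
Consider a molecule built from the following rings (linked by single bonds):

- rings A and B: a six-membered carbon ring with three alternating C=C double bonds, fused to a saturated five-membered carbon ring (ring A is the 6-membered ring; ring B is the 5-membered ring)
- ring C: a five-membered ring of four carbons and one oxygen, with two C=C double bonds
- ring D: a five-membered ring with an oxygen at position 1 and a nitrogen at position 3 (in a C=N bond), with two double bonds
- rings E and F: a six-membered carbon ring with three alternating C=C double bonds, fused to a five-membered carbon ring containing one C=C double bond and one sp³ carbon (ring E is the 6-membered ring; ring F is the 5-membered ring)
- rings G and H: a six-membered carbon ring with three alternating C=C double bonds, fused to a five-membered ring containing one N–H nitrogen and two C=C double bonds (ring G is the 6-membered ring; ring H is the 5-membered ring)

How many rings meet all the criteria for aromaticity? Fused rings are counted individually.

6

Ring A has a continuous p-orbital overlap around the ring; 3 ring double bonds give 6 π electrons. That satisfies 4n+2 with n=1, so ring A is aromatic (benzene ring).
Ring B has three sp³ carbons, so it is not fully conjugated — not aromatic (cyclopentane ring).
Ring C has a continuous p-orbital overlap around the ring; 2 ring double bonds (4 π electrons) plus a heteroatom lone pair (2) give 6 π electrons. 6 = 4(1)+2, so ring C is aromatic (furan).
Ring D has a continuous p-orbital overlap around the ring; 2 ring double bonds (4 π electrons) plus a heteroatom lone pair (2) give 6 π electrons. That satisfies 4n+2 with n=1, so ring D is aromatic (oxazole).
Ring E has a continuous p-orbital overlap around the ring; 3 ring double bonds give 6 π electrons. Since 6 = 4n+2 (n=1), ring E is aromatic (benzene ring).
Ring F has one sp³ carbon, so it is not fully conjugated — not aromatic (cyclopentene ring).
Rings G and H form a fused bicyclic system (with one N–H) with 9 sp² atoms and 10 π electrons from ring double bonds plus a heteroatom lone pair. 10 = 4(2)+2, so the system is aromatic and both rings count as aromatic (indole).
Aromatic: A, C, D, E, G, H. Total: 6.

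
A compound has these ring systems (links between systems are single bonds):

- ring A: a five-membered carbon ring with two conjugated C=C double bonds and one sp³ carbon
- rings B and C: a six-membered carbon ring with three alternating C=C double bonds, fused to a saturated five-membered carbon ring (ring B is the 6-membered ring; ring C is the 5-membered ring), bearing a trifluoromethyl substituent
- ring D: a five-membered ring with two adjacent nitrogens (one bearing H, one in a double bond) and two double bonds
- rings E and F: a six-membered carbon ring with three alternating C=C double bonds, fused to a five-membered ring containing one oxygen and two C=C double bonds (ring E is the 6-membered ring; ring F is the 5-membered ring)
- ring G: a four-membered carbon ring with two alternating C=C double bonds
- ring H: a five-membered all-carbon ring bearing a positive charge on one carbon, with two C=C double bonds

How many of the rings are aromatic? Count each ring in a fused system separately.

Ring A has one sp³ carbon, so it is not fully conjugated — not aromatic (cyclopentadiene).
Ring B is planar and fully conjugated; 3 ring double bonds give 6 π electrons. Since 6 = 4n+2 (n=1), ring B is aromatic (benzene ring).
Ring C has three sp³ carbons, so it is not fully conjugated — not aromatic (cyclopentane ring).
Ring D is planar and fully conjugated; 2 ring double bonds (4 π electrons) plus a heteroatom lone pair (2) give 6 π electrons. 6 = 4(1)+2, so ring D is aromatic (pyrazole).
Rings E and F form a fused bicyclic system (with one oxygen) with 9 sp² atoms and 10 π electrons from ring double bonds plus a heteroatom lone pair. 10 = 4(2)+2, so the system is aromatic and both rings count as aromatic (benzofuran).
Ring G has only sp² ring atoms; a planar conformation would have a fully conjugated π system of 4 electrons. But 4 = 4(1), which is 4n not 4n+2, so ring G is not aromatic (cyclobutadiene) — cyclobutadiene is antiaromatic and distorts to a rectangle.
Ring H has only sp² ring atoms; a planar conformation would have a fully conjugated π system of 4 electrons. But 4 = 4(1), which is 4n not 4n+2, so ring H is not aromatic (cyclopentadienyl cation).
Aromatic: B, D, E, F. Total: 4.

4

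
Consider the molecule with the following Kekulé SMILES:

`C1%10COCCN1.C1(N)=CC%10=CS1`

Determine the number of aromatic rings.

1

The SMILES encodes a six-membered saturated ring with an oxygen and an N–H nitrogen at positions 1 and 4; a five-membered ring of four carbons and one sulfur, with two C=C double bonds.
The 6-membered ring with one oxygen and one N–H (1,4) has only sp³ atoms, so it is not fully conjugated — not aromatic (morpholine).
The 5-membered ring with one sulfur is planar and fully conjugated; 2 ring double bonds (4 π electrons) plus a heteroatom lone pair (2) give 6 π electrons. Since 6 = 4n+2 (n=1), it is aromatic (thiophene).
1 of the 2 rings is aromatic. Total: 1.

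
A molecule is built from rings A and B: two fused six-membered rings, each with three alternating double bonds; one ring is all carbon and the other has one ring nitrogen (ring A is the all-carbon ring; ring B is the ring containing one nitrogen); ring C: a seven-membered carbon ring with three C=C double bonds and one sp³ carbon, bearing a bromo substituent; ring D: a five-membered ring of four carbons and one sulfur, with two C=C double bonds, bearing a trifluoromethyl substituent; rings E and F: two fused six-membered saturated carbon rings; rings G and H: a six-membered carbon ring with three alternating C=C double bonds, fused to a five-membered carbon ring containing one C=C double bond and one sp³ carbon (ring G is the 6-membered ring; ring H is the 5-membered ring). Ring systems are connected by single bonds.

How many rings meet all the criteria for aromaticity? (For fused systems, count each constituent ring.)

4

Rings A and B form a fused bicyclic system (with one nitrogen) with 10 sp² atoms and 10 π electrons from ring double bonds. 10 = 4(2)+2, so the system is aromatic and both rings count as aromatic (quinoline).
Ring C has one sp³ carbon, so it is not fully conjugated — not aromatic (cycloheptatriene).
Ring D is fully conjugated (every ring atom contributes a p orbital); 2 ring double bonds (4 π electrons) plus a heteroatom lone pair (2) give 6 π electrons. Since 6 = 4n+2 (n=1), ring D is aromatic (thiophene).
Ring E has only sp³ atoms, so it is not fully conjugated — not aromatic (cyclohexane ring).
Ring F has only sp³ atoms, so it is not fully conjugated — not aromatic (cyclohexane ring).
Ring G is fully conjugated (every ring atom contributes a p orbital); 3 ring double bonds give 6 π electrons. 6 = 4(1)+2, so ring G is aromatic (benzene ring).
Ring H has one sp³ carbon, so it is not fully conjugated — not aromatic (cyclopentene ring).
Aromatic: A, B, D, G. Total: 4.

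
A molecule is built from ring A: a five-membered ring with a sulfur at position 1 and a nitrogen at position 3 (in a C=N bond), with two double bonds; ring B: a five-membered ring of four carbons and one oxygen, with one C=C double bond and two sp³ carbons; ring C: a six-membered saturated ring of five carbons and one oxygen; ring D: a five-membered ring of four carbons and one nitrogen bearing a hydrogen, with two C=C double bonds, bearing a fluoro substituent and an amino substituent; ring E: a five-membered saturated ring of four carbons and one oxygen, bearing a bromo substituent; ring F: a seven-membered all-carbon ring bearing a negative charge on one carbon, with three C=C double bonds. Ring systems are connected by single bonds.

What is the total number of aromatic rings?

2

Ring A is planar and fully conjugated; 2 ring double bonds (4 π electrons) plus a heteroatom lone pair (2) give 6 π electrons. That satisfies 4n+2 with n=1, so ring A is aromatic (thiazole).
Ring B has two sp³ carbons, so it is not fully conjugated — not aromatic (2,3-dihydrofuran).
Ring C has only sp³ atoms, so it is not fully conjugated — not aromatic (tetrahydropyran).
Ring D is planar and fully conjugated; 2 ring double bonds (4 π electrons) plus a heteroatom lone pair (2) give 6 π electrons. That satisfies 4n+2 with n=1, so ring D is aromatic (pyrrole).
Ring E has only sp³ atoms, so it is not fully conjugated — not aromatic (tetrahydrofuran).
Ring F has only sp² ring atoms; a planar conformation would have a fully conjugated π system of 8 electrons. But 8 = 4(2), which is 4n not 4n+2, so ring F is not aromatic (cycloheptatrienyl anion).
Aromatic: A, D. Total: 2.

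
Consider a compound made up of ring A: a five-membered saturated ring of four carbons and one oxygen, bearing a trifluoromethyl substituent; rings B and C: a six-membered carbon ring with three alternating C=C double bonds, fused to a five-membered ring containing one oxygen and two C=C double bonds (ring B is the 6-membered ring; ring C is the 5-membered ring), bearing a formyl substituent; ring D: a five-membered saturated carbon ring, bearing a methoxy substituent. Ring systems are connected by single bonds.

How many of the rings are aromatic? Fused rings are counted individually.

Ring A has only sp³ atoms, so it is not fully conjugated — not aromatic (tetrahydrofuran).
Rings B and C form a fused bicyclic system (with one oxygen) with 9 sp² atoms and 10 π electrons from ring double bonds plus a heteroatom lone pair. 10 = 4(2)+2, so the system is aromatic and both rings count as aromatic (benzofuran).
Ring D has only sp³ atoms, so it is not fully conjugated — not aromatic (cyclopentane).
Aromatic: B, C. Total: 2.

2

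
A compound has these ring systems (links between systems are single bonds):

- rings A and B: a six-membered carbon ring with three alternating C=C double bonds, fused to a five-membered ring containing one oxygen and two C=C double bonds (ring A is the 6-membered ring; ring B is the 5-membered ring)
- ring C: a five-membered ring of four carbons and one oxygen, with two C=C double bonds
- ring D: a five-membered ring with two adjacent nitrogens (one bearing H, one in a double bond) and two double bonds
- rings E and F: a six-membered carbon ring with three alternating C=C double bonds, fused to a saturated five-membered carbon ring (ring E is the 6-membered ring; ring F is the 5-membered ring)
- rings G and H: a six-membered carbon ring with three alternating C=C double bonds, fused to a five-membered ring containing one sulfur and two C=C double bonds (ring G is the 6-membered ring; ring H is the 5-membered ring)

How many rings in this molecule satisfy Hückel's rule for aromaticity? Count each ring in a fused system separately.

Rings A and B form a fused bicyclic system (with one oxygen) with 9 sp² atoms and 10 π electrons from ring double bonds plus a heteroatom lone pair. 10 = 4(2)+2, so the system is aromatic and both rings count as aromatic (benzofuran).
Ring C has a continuous p-orbital overlap around the ring; 2 ring double bonds (4 π electrons) plus a heteroatom lone pair (2) give 6 π electrons. 6 = 4(1)+2, so ring C is aromatic (furan).
Ring D has a continuous p-orbital overlap around the ring; 2 ring double bonds (4 π electrons) plus a heteroatom lone pair (2) give 6 π electrons. 6 = 4(1)+2, so ring D is aromatic (pyrazole).
Ring E has a continuous p-orbital overlap around the ring; 3 ring double bonds give 6 π electrons. That satisfies 4n+2 with n=1, so ring E is aromatic (benzene ring).
Ring F has three sp³ carbons, so it is not fully conjugated — not aromatic (cyclopentane ring).
Rings G and H form a fused bicyclic system (with one sulfur) with 9 sp² atoms and 10 π electrons from ring double bonds plus a heteroatom lone pair. 10 = 4(2)+2, so the system is aromatic and both rings count as aromatic (benzothiophene).
Aromatic: A, B, C, D, E, G, H. Total: 7.

7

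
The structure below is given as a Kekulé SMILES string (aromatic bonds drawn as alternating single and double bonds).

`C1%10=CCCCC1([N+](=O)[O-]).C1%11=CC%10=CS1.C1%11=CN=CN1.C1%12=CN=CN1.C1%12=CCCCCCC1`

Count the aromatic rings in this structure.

The SMILES encodes a six-membered carbon ring with one C=C double bond; a five-membered ring of four carbons and one sulfur, with two C=C double bonds; a five-membered ring with nitrogens at positions 1 and 3 (one bearing H, one in a C=N bond) and two double bonds; a five-membered ring with nitrogens at positions 1 and 3 (one bearing H, one in a C=N bond) and two double bonds; an eight-membered carbon ring with one C=C double bond.
The 6-membered ring has four sp³ carbons, so it is not fully conjugated — not aromatic (cyclohexene).
The 5-membered ring with one sulfur has a continuous p-orbital overlap around the ring; 2 ring double bonds (4 π electrons) plus a heteroatom lone pair (2) give 6 π electrons. 6 = 4(1)+2, so it is aromatic (thiophene).
The 5-membered ring with two nitrogens (one N–H, one =N–) is planar and fully conjugated; 2 ring double bonds (4 π electrons) plus a heteroatom lone pair (2) give 6 π electrons. That satisfies 4n+2 with n=1, so it is aromatic (imidazole).
The second 5-membered ring with two nitrogens (one N–H, one =N–) is planar and fully conjugated; 2 ring double bonds (4 π electrons) plus a heteroatom lone pair (2) give 6 π electrons. Since 6 = 4n+2 (n=1), it is aromatic (imidazole).
The 8-membered ring has six sp³ carbons, so it is not fully conjugated — not aromatic (cyclooctene).
3 of the 5 rings are aromatic. Total: 3.

3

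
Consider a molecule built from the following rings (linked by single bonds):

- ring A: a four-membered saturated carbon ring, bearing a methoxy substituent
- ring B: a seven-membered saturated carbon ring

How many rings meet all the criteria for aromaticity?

Ring A has only sp³ atoms, so it is not fully conjugated — not aromatic (cyclobutane).
Ring B has only sp³ atoms, so it is not fully conjugated — not aromatic (cycloheptane).
No ring is aromatic. Total: 0.

0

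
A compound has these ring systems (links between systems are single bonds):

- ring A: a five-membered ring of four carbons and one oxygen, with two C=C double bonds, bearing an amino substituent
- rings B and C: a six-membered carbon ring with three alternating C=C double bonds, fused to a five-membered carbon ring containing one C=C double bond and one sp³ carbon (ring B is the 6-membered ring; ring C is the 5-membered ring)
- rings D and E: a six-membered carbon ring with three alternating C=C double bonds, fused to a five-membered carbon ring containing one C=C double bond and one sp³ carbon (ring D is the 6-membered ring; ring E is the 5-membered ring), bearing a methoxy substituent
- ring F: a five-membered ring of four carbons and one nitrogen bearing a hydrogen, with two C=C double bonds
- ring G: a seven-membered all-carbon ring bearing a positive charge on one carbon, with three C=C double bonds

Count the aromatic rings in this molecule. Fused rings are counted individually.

5

Ring A has a continuous p-orbital overlap around the ring; 2 ring double bonds (4 π electrons) plus a heteroatom lone pair (2) give 6 π electrons. Since 6 = 4n+2 (n=1), ring A is aromatic (furan).
Ring B is planar and fully conjugated; 3 ring double bonds give 6 π electrons. Since 6 = 4n+2 (n=1), ring B is aromatic (benzene ring).
Ring C has one sp³ carbon, so it is not fully conjugated — not aromatic (cyclopentene ring).
Ring D is planar and fully conjugated; 3 ring double bonds give 6 π electrons. 6 = 4(1)+2, so ring D is aromatic (benzene ring).
Ring E has one sp³ carbon, so it is not fully conjugated — not aromatic (cyclopentene ring).
Ring F is planar and fully conjugated; 2 ring double bonds (4 π electrons) plus a heteroatom lone pair (2) give 6 π electrons. 6 = 4(1)+2, so ring F is aromatic (pyrrole).
Ring G is fully conjugated (every ring atom contributes a p orbital); 3 ring double bonds (6 π electrons) plus the carbocation's empty p orbital (0, but keeps the ring conjugated) give 6 π electrons. 6 = 4(1)+2, so ring G is aromatic (tropylium cation).
Aromatic: A, B, D, F, G. Total: 5.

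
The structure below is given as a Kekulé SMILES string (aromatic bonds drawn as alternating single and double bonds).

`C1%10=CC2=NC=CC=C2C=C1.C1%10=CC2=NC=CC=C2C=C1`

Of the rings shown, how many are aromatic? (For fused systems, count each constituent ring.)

The SMILES encodes two fused six-membered rings, each with three alternating double bonds; one ring is all carbon and the other has one ring nitrogen; two fused six-membered rings, each with three alternating double bonds; one ring is all carbon and the other has one ring nitrogen.
The fused 6/6-membered bicyclic (with one nitrogen) is a single π system with 10 sp² atoms and 10 π electrons from ring double bonds. 10 = 4(2)+2, so the system is aromatic and both rings count as aromatic (quinoline).
The fused 6/6-membered bicyclic (with one nitrogen) is a single π system with 10 sp² atoms and 10 π electrons from ring double bonds. 10 = 4(2)+2, so the system is aromatic and both rings count as aromatic (quinoline).
4 of the 4 rings are aromatic. Total: 4.

4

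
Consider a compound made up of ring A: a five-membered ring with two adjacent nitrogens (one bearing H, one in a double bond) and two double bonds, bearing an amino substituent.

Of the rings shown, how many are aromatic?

1

Ring A is fully conjugated (every ring atom contributes a p orbital); 2 ring double bonds (4 π electrons) plus a heteroatom lone pair (2) give 6 π electrons. 6 = 4(1)+2, so ring A is aromatic (pyrazole).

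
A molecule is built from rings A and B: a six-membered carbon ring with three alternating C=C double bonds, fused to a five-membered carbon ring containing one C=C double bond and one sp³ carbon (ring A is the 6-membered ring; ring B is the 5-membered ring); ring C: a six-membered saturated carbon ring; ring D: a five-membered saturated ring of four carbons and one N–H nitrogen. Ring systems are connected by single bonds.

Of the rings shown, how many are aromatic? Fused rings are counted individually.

1

Ring A is fully conjugated (every ring atom contributes a p orbital); 3 ring double bonds give 6 π electrons. Since 6 = 4n+2 (n=1), ring A is aromatic (benzene ring).
Ring B has one sp³ carbon, so it is not fully conjugated — not aromatic (cyclopentene ring).
Ring C has only sp³ atoms, so it is not fully conjugated — not aromatic (cyclohexane).
Ring D has only sp³ atoms, so it is not fully conjugated — not aromatic (pyrrolidine).
Aromatic: A. Total: 1.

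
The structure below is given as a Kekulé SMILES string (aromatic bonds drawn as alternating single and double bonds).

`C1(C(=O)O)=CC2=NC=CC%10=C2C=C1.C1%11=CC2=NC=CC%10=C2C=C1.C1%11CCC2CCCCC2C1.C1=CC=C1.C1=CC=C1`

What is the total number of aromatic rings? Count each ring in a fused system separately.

4

The SMILES encodes two fused six-membered rings, each with three alternating double bonds; one ring is all carbon and the other has one ring nitrogen; two fused six-membered rings, each with three alternating double bonds; one ring is all carbon and the other has one ring nitrogen; two fused six-membered saturated carbon rings; a four-membered carbon ring with two alternating C=C double bonds; a four-membered carbon ring with two alternating C=C double bonds.
The fused 6/6-membered bicyclic (with one nitrogen) is a single π system with 10 sp² atoms and 10 π electrons from ring double bonds. 10 = 4(2)+2, so the system is aromatic and both rings count as aromatic (quinoline).
The fused 6/6-membered bicyclic (with one nitrogen) is a single π system with 10 sp² atoms and 10 π electrons from ring double bonds. 10 = 4(2)+2, so the system is aromatic and both rings count as aromatic (quinoline).
The 6-membered ring has only sp³ atoms, so it is not fully conjugated — not aromatic (cyclohexane ring).
The second 6-membered ring has only sp³ atoms, so it is not fully conjugated — not aromatic (cyclohexane ring).
The 4-membered ring has only sp² ring atoms; a planar conformation would have a fully conjugated π system of 4 electrons. But 4 = 4(1), which is 4n not 4n+2, so it is not aromatic (cyclobutadiene) — cyclobutadiene is antiaromatic and distorts to a rectangle.
The second 4-membered ring has only sp² ring atoms; a planar conformation would have a fully conjugated π system of 4 electrons. But 4 = 4(1), which is 4n not 4n+2, so it is not aromatic (cyclobutadiene) — cyclobutadiene is antiaromatic and distorts to a rectangle.
4 of the 8 rings are aromatic. Total: 4.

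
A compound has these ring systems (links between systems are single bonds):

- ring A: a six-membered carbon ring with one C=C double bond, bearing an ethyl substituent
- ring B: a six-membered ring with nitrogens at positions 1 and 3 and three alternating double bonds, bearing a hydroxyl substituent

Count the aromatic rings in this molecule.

Ring A has four sp³ carbons, so it is not fully conjugated — not aromatic (cyclohexene).
Ring B is fully conjugated (every ring atom contributes a p orbital); 3 ring double bonds give 6 π electrons. Since 6 = 4n+2 (n=1), ring B is aromatic (pyrimidine).
Aromatic: B. Total: 1.

1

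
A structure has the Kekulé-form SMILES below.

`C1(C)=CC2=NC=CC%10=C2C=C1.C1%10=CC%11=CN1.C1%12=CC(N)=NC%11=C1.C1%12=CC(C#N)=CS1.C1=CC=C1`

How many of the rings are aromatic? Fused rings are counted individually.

5

The SMILES encodes two fused six-membered rings, each with three alternating double bonds; one ring is all carbon and the other has one ring nitrogen; a five-membered ring of four carbons and one nitrogen bearing a hydrogen, with two C=C double bonds; a six-membered ring of five carbons and one nitrogen with three alternating double bonds; a five-membered ring of four carbons and one sulfur, with two C=C double bonds; a four-membered carbon ring with two alternating C=C double bonds.
The fused 6/6-membered bicyclic (with one nitrogen) is a single π system with 10 sp² atoms and 10 π electrons from ring double bonds. 10 = 4(2)+2, so the system is aromatic and both rings count as aromatic (quinoline).
The 5-membered ring with one N–H has a continuous p-orbital overlap around the ring; 2 ring double bonds (4 π electrons) plus a heteroatom lone pair (2) give 6 π electrons. That satisfies 4n+2 with n=1, so it is aromatic (pyrrole).
The 6-membered ring with one nitrogen has a continuous p-orbital overlap around the ring; 3 ring double bonds give 6 π electrons. 6 = 4(1)+2, so it is aromatic (pyridine).
The 5-membered ring with one sulfur has a continuous p-orbital overlap around the ring; 2 ring double bonds (4 π electrons) plus a heteroatom lone pair (2) give 6 π electrons. That satisfies 4n+2 with n=1, so it is aromatic (thiophene).
The 4-membered ring has only sp² ring atoms; a planar conformation would have a fully conjugated π system of 4 electrons. But 4 = 4(1), which is 4n not 4n+2, so it is not aromatic (cyclobutadiene) — cyclobutadiene is antiaromatic and distorts to a rectangle.
5 of the 6 rings are aromatic. Total: 5.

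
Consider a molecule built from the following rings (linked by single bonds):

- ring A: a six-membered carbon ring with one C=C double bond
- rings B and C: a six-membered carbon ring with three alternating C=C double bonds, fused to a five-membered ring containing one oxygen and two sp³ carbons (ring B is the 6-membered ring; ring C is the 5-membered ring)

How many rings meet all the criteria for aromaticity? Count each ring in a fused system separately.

Ring A has four sp³ carbons, so it is not fully conjugated — not aromatic (cyclohexene).
Ring B is planar and fully conjugated; 3 ring double bonds give 6 π electrons. 6 = 4(1)+2, so ring B is aromatic (benzene ring).
Ring C has two sp³ carbons, so it is not fully conjugated — not aromatic (oxolane ring).
Aromatic: B. Total: 1.

1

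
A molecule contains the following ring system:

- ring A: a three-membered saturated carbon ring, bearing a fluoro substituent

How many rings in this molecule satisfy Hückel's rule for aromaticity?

Ring A has only sp³ atoms, so it is not fully conjugated — not aromatic (cyclopropane).

0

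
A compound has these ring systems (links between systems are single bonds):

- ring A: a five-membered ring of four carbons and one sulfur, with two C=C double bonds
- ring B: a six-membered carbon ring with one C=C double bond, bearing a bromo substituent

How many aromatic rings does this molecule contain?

1

Ring A has a continuous p-orbital overlap around the ring; 2 ring double bonds (4 π electrons) plus a heteroatom lone pair (2) give 6 π electrons. 6 = 4(1)+2, so ring A is aromatic (thiophene).
Ring B has four sp³ carbons, so it is not fully conjugated — not aromatic (cyclohexene).
Aromatic: A. Total: 1.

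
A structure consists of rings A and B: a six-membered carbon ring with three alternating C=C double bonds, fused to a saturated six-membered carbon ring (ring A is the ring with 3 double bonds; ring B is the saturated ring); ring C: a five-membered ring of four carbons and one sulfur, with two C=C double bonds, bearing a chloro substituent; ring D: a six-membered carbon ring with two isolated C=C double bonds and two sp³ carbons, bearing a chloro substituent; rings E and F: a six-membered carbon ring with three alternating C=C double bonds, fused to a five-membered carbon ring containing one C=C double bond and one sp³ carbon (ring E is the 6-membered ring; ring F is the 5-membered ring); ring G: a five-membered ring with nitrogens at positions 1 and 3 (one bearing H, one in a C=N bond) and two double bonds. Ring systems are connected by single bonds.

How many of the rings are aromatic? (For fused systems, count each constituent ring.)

Ring A is planar and fully conjugated; 3 ring double bonds give 6 π electrons. That satisfies 4n+2 with n=1, so ring A is aromatic (benzene ring).
Ring B has four sp³ carbons, so it is not fully conjugated — not aromatic (cyclohexane ring).
Ring C has a continuous p-orbital overlap around the ring; 2 ring double bonds (4 π electrons) plus a heteroatom lone pair (2) give 6 π electrons. Since 6 = 4n+2 (n=1), ring C is aromatic (thiophene).
Ring D has two sp³ carbons, so it is not fully conjugated — not aromatic (1,4-cyclohexadiene).
Ring E is planar and fully conjugated; 3 ring double bonds give 6 π electrons. 6 = 4(1)+2, so ring E is aromatic (benzene ring).
Ring F has one sp³ carbon, so it is not fully conjugated — not aromatic (cyclopentene ring).
Ring G is planar and fully conjugated; 2 ring double bonds (4 π electrons) plus a heteroatom lone pair (2) give 6 π electrons. Since 6 = 4n+2 (n=1), ring G is aromatic (imidazole).
Aromatic: A, C, E, G. Total: 4.

4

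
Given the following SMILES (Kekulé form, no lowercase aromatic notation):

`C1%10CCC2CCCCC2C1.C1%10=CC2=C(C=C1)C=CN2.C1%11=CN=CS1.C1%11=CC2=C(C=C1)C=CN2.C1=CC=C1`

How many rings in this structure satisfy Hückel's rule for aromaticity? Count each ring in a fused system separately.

5

The SMILES encodes two fused six-membered saturated carbon rings; a six-membered carbon ring with three alternating C=C double bonds, fused to a five-membered ring containing one N–H nitrogen and two C=C double bonds; a five-membered ring with a sulfur at position 1 and a nitrogen at position 3 (in a C=N bond), with two double bonds; a six-membered carbon ring with three alternating C=C double bonds, fused to a five-membered ring containing one N–H nitrogen and two C=C double bonds; a four-membered carbon ring with two alternating C=C double bonds.
The 6-membered ring has only sp³ atoms, so it is not fully conjugated — not aromatic (cyclohexane ring).
The second 6-membered ring has only sp³ atoms, so it is not fully conjugated — not aromatic (cyclohexane ring).
The fused 6/5-membered bicyclic (with one N–H) is a single π system with 9 sp² atoms and 10 π electrons from ring double bonds plus a heteroatom lone pair. 10 = 4(2)+2, so the system is aromatic and both rings count as aromatic (indole).
The 5-membered ring with one sulfur and one =N– is fully conjugated (every ring atom contributes a p orbital); 2 ring double bonds (4 π electrons) plus a heteroatom lone pair (2) give 6 π electrons. Since 6 = 4n+2 (n=1), it is aromatic (thiazole).
The fused 6/5-membered bicyclic (with one N–H) is a single π system with 9 sp² atoms and 10 π electrons from ring double bonds plus a heteroatom lone pair. 10 = 4(2)+2, so the system is aromatic and both rings count as aromatic (indole).
The 4-membered ring has only sp² ring atoms; a planar conformation would have a fully conjugated π system of 4 electrons. But 4 = 4(1), which is 4n not 4n+2, so it is not aromatic (cyclobutadiene) — cyclobutadiene is antiaromatic and distorts to a rectangle.
5 of the 8 rings are aromatic. Total: 5.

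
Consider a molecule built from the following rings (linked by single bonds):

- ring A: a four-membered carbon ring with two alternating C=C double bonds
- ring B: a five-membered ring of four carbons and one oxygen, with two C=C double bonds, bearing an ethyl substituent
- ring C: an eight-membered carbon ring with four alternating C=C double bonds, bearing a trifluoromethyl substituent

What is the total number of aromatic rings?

Ring A has only sp² ring atoms; a planar conformation would have a fully conjugated π system of 4 electrons. But 4 = 4(1), which is 4n not 4n+2, so ring A is not aromatic (cyclobutadiene) — cyclobutadiene is antiaromatic and distorts to a rectangle.
Ring B is planar and fully conjugated; 2 ring double bonds (4 π electrons) plus a heteroatom lone pair (2) give 6 π electrons. 6 = 4(1)+2, so ring B is aromatic (furan).
Ring C has only sp² ring atoms; a planar conformation would have a fully conjugated π system of 8 electrons. But 8 = 4(2), which is 4n not 4n+2, so ring C is not aromatic (cyclooctatetraene) — cyclooctatetraene distorts into a non-planar tub to avoid antiaromaticity.
Aromatic: B. Total: 1.

1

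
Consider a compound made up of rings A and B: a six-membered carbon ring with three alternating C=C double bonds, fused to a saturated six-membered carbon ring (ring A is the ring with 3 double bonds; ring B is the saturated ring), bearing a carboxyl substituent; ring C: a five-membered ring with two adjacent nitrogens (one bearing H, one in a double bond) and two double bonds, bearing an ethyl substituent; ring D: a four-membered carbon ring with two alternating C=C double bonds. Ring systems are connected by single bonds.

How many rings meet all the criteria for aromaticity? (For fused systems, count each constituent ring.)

Ring A has a continuous p-orbital overlap around the ring; 3 ring double bonds give 6 π electrons. 6 = 4(1)+2, so ring A is aromatic (benzene ring).
Ring B has four sp³ carbons, so it is not fully conjugated — not aromatic (cyclohexane ring).
Ring C has a continuous p-orbital overlap around the ring; 2 ring double bonds (4 π electrons) plus a heteroatom lone pair (2) give 6 π electrons. 6 = 4(1)+2, so ring C is aromatic (pyrazole).
Ring D has only sp² ring atoms; a planar conformation would have a fully conjugated π system of 4 electrons. But 4 = 4(1), which is 4n not 4n+2, so ring D is not aromatic (cyclobutadiene) — cyclobutadiene is antiaromatic and distorts to a rectangle.
Aromatic: A, C. Total: 2.

2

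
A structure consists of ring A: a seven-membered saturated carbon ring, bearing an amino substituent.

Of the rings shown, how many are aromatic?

Ring A has only sp³ atoms, so it is not fully conjugated — not aromatic (cycloheptane).

0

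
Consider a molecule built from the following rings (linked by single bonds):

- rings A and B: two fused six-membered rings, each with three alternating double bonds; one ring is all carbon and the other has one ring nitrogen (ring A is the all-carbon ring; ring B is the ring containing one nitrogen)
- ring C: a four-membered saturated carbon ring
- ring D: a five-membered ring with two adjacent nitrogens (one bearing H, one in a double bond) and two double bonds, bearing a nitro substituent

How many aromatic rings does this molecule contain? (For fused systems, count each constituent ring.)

3

Rings A and B form a fused bicyclic system (with one nitrogen) with 10 sp² atoms and 10 π electrons from ring double bonds. 10 = 4(2)+2, so the system is aromatic and both rings count as aromatic (quinoline).
Ring C has only sp³ atoms, so it is not fully conjugated — not aromatic (cyclobutane).
Ring D is planar and fully conjugated; 2 ring double bonds (4 π electrons) plus a heteroatom lone pair (2) give 6 π electrons. That satisfies 4n+2 with n=1, so ring D is aromatic (pyrazole).
Aromatic: A, B, D. Total: 3.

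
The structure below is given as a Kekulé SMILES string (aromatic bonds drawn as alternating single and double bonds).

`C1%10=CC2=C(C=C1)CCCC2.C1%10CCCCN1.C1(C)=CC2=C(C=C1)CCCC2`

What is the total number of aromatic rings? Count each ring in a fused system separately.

The SMILES encodes a six-membered carbon ring with three alternating C=C double bonds, fused to a saturated six-membered carbon ring; a six-membered saturated ring of five carbons and one N–H nitrogen; a six-membered carbon ring with three alternating C=C double bonds, fused to a saturated six-membered carbon ring.
The 6-membered ring has a continuous p-orbital overlap around the ring; 3 ring double bonds give 6 π electrons. That satisfies 4n+2 with n=1, so it is aromatic (benzene ring).
The second 6-membered ring has four sp³ carbons, so it is not fully conjugated — not aromatic (cyclohexane ring).
The 6-membered ring with one N–H has only sp³ atoms, so it is not fully conjugated — not aromatic (piperidine).
The third 6-membered ring has a continuous p-orbital overlap around the ring; 3 ring double bonds give 6 π electrons. Since 6 = 4n+2 (n=1), it is aromatic (benzene ring).
The fourth 6-membered ring has four sp³ carbons, so it is not fully conjugated — not aromatic (cyclohexane ring).
2 of the 5 rings are aromatic. Total: 2.

2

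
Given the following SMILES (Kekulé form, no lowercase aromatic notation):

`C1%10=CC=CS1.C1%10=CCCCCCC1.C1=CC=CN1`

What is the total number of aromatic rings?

2

The SMILES encodes a five-membered ring of four carbons and one sulfur, with two C=C double bonds; an eight-membered carbon ring with one C=C double bond; a five-membered ring of four carbons and one nitrogen bearing a hydrogen, with two C=C double bonds.
The 5-membered ring with one sulfur has a continuous p-orbital overlap around the ring; 2 ring double bonds (4 π electrons) plus a heteroatom lone pair (2) give 6 π electrons. Since 6 = 4n+2 (n=1), it is aromatic (thiophene).
The 8-membered ring has six sp³ carbons, so it is not fully conjugated — not aromatic (cyclooctene).
The 5-membered ring with one N–H is fully conjugated (every ring atom contributes a p orbital); 2 ring double bonds (4 π electrons) plus a heteroatom lone pair (2) give 6 π electrons. That satisfies 4n+2 with n=1, so it is aromatic (pyrrole).
2 of the 3 rings are aromatic. Total: 2.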